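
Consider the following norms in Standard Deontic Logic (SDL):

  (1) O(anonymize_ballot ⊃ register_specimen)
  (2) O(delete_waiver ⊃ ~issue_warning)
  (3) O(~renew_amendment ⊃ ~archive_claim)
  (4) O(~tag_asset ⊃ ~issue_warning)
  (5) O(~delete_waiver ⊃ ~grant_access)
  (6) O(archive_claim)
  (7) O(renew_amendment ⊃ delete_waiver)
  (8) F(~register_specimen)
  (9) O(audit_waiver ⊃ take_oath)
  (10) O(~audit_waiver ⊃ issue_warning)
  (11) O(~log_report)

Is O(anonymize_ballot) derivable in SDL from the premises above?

No

Premise 1 is O(anonymize_ballot ⊃ register_specimen); even if O(register_specimen) held, inferring O(anonymize_ballot) would be affirming the consequent — invalid.
No other premise forces O(anonymize_ballot). An ideal world satisfying every premise can still have anonymize_ballot false, so O(anonymize_ballot) is not derivable.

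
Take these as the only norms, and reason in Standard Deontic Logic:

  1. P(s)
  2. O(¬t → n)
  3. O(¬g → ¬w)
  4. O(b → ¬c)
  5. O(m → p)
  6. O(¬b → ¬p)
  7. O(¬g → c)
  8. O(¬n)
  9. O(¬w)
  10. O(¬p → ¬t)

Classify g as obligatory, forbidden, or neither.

Obligatory

Premise 8 states O(¬n) outright.
Premise 2, O(¬t → n), contraposes to O(¬n → t); with O(¬n) we get O(t).
Premise 10, O(¬p → ¬t), contraposes to O(t → p); with O(t) we get O(p).
Premise 6 is O(¬b → ¬p); contrapositively O(p → b). Since O(p) holds, K gives O(b).
Premise 4 is O(b → ¬c); since O(b), deontic closure gives O(¬c).
Premise 7 is O(¬g → c); contrapositively O(¬c → g). Since O(¬c) holds, K gives O(g).
Premises 1, 3, 5, 9 do not contribute to this derivation.
Hence g is obligatory.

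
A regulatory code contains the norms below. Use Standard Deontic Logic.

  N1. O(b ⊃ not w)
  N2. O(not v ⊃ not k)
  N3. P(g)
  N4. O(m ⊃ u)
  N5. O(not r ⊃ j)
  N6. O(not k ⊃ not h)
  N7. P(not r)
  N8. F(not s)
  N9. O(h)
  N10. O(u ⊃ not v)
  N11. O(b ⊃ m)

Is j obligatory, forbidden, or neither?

Premise 5 is O(not r ⊃ j), but O(not r) is not derivable from the premises (the permission P(not r) asserts only not O(r), not O(not r)), so it does not yield O(j).
No premise or chain of K-axiom applications forces O(j), and none forces O(not j). So j is neither obligatory nor forbidden under these norms.

Neither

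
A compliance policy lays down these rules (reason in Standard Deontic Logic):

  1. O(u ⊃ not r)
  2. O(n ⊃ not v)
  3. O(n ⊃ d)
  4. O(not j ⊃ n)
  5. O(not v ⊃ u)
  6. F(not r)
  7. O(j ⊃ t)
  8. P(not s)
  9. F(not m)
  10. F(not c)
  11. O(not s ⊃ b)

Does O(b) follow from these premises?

Premise 11 is O(not s ⊃ b), but O(not s) is not derivable from the premises (the permission P(not s) asserts only not O(s), not O(not s)), so it does not yield O(b).
No other premise forces O(b). An ideal world satisfying every premise can still have b false, so O(b) is not derivable.

No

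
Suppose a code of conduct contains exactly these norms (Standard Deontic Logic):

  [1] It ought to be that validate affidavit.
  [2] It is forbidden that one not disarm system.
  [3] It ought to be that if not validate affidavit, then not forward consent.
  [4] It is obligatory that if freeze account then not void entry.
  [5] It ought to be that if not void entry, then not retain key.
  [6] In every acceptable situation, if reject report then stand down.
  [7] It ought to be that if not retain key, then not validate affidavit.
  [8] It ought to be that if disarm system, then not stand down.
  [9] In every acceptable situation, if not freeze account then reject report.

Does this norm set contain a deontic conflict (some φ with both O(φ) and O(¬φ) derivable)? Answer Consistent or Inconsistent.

Premise 1 states O(validate_affidavit) outright.
Premise 7, O(¬retain_key → ¬validate_affidavit), contraposes to O(validate_affidavit → retain_key); with O(validate_affidavit) we get O(retain_key).
Premise 5, O(¬void_entry → ¬retain_key), contraposes to O(retain_key → void_entry); with O(retain_key) we get O(void_entry).
The contrapositive of premise 4 (O(freeze_account → ¬void_entry)) is O(void_entry → ¬freeze_account), and O(void_entry) is already established, so O(¬freeze_account).
From O(¬freeze_account) and premise 9, O(¬freeze_account → reject_report), we obtain O(reject_report).
Premise 6 is O(reject_report → stand_down); since O(reject_report), deontic closure gives O(stand_down).
Premise 8, O(disarm_system → ¬stand_down), contraposes to O(stand_down → ¬disarm_system); with O(stand_down) we get O(¬disarm_system).
However, F(¬disarm_system) at premise 2 amounts to O(disarm_system).
We now have both O(¬disarm_system) and O(disarm_system) — disarm_system is simultaneously obligatory and forbidden, violating the D-axiom.

Inconsistent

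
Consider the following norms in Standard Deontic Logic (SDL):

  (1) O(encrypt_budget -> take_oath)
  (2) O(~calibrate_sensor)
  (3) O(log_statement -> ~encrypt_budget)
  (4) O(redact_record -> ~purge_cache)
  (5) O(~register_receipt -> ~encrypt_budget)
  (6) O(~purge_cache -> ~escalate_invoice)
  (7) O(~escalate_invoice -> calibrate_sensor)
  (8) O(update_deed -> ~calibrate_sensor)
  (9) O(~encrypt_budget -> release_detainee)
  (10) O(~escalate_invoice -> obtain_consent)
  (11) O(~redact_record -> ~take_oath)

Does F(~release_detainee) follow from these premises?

Yes

From premise 2 we have O(~calibrate_sensor).
Premise 7 is O(~escalate_invoice -> calibrate_sensor); contrapositively O(~calibrate_sensor -> escalate_invoice). Since O(~calibrate_sensor) holds, K gives O(escalate_invoice).
Premise 6 is O(~purge_cache -> ~escalate_invoice); contrapositively O(escalate_invoice -> purge_cache). Since O(escalate_invoice) holds, K gives O(purge_cache).
Premise 4, O(redact_record -> ~purge_cache), contraposes to O(purge_cache -> ~redact_record); with O(purge_cache) we get O(~redact_record).
Applying K to premise 11 (O(~redact_record -> ~take_oath)) and O(~redact_record) yields O(~take_oath).
Premise 1, O(encrypt_budget -> take_oath), contraposes to O(~take_oath -> ~encrypt_budget); with O(~take_oath) we get O(~encrypt_budget).
Applying K to premise 9 (O(~encrypt_budget -> release_detainee)) and O(~encrypt_budget) yields O(release_detainee).
Premises 3, 5, 8, 10 do not contribute to this derivation.
So O(release_detainee) holds, i.e. F(~release_detainee). The claim follows.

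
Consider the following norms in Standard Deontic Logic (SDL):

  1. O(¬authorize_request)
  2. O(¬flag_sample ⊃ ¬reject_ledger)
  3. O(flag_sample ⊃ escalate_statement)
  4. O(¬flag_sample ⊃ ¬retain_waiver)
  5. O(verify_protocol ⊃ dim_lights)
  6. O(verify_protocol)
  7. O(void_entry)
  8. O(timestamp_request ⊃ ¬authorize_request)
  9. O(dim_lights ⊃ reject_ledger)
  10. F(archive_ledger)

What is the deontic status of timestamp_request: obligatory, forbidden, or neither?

Premise 8 is O(timestamp_request ⊃ ¬authorize_request); even if O(¬authorize_request) held, inferring O(timestamp_request) would be affirming the consequent — invalid.
No premise or chain of K-axiom applications forces O(timestamp_request), and none forces O(¬timestamp_request). So timestamp_request is neither obligatory nor forbidden under these norms.

Neither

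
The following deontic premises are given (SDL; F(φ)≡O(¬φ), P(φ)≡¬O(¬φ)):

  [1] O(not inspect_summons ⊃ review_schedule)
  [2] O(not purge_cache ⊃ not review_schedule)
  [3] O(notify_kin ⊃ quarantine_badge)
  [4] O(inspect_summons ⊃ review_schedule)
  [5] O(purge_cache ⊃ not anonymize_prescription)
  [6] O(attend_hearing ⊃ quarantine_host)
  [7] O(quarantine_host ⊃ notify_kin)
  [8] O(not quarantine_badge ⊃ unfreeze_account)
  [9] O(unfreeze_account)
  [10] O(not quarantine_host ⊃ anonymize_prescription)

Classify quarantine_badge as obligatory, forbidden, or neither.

Obligatory

Premises 4 and 1 are O(inspect_summons ⊃ review_schedule) and O(not inspect_summons ⊃ review_schedule); every ideal world satisfies inspect_summons or not inspect_summons, so in either case review_schedule holds — hence O(review_schedule).
Premise 2 is O(not purge_cache ⊃ not review_schedule); contrapositively O(review_schedule ⊃ purge_cache). Since O(review_schedule) holds, K gives O(purge_cache).
With premise 5, O(purge_cache ⊃ not anonymize_prescription), the K-axiom yields O(not anonymize_prescription).
Premise 10, O(not quarantine_host ⊃ anonymize_prescription), contraposes to O(not anonymize_prescription ⊃ quarantine_host); with O(not anonymize_prescription) we get O(quarantine_host).
From O(quarantine_host) and premise 7, O(quarantine_host ⊃ notify_kin), we obtain O(notify_kin).
Premise 3 is O(notify_kin ⊃ quarantine_badge); since O(notify_kin), deontic closure gives O(quarantine_badge).
Premises 6, 8, 9 do not contribute to this derivation.
Hence quarantine_badge is obligatory.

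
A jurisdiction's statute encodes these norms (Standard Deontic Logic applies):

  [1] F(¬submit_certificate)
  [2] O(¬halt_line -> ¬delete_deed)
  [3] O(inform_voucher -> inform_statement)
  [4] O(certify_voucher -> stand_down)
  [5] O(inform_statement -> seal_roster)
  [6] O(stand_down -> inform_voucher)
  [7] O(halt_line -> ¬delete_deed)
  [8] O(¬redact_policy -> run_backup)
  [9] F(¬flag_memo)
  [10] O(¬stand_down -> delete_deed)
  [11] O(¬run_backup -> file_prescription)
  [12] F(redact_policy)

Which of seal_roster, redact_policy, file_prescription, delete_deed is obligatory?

Premises 7 and 2 cover both cases: O(halt_line -> ¬delete_deed) and O(¬halt_line -> ¬delete_deed). Since halt_line ∨ ¬halt_line is a tautology, O(¬delete_deed) follows.
Premise 10 is O(¬stand_down -> delete_deed); contrapositively O(¬delete_deed -> stand_down). Since O(¬delete_deed) holds, K gives O(stand_down).
With premise 6, O(stand_down -> inform_voucher), the K-axiom yields O(inform_voucher).
Applying K to premise 3 (O(inform_voucher -> inform_statement)) and O(inform_voucher) yields O(inform_statement).
With premise 5, O(inform_statement -> seal_roster), the K-axiom yields O(seal_roster).
So O(seal_roster) holds — seal_roster is obligatory. None of the other listed options is made obligatory by any chain of premises.

seal_roster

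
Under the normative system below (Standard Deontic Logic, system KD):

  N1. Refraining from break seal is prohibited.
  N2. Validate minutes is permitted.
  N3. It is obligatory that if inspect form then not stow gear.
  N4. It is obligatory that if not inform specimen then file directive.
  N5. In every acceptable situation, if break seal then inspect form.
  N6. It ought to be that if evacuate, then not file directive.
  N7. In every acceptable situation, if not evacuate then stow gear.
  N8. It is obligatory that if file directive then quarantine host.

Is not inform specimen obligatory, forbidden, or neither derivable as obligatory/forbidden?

Forbidden

Premise 1, F(¬break_seal), is equivalent to O(break_seal).
Applying K to premise 5 (O(break_seal → inspect_form)) and O(break_seal) yields O(inspect_form).
Premise 3 is O(inspect_form → ¬stow_gear); since O(inspect_form), deontic closure gives O(¬stow_gear).
Premise 7 is O(¬evacuate → stow_gear); contrapositively O(¬stow_gear → evacuate). Since O(¬stow_gear) holds, K gives O(evacuate).
Applying K to premise 6 (O(evacuate → ¬file_directive)) and O(evacuate) yields O(¬file_directive).
Premise 4 is O(¬inform_specimen → file_directive); contrapositively O(¬file_directive → inform_specimen). Since O(¬file_directive) holds, K gives O(inform_specimen).
Premises 2, 8 do not contribute to this derivation.
Thus O(inform_specimen), which is F(¬inform_specimen): ¬inform_specimen is forbidden.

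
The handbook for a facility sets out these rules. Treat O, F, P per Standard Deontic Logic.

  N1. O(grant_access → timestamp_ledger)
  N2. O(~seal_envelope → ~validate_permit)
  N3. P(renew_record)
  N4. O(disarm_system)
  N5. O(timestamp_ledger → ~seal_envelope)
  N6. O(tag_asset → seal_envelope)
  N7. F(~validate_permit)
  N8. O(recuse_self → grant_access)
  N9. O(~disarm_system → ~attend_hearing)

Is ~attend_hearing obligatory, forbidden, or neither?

Neither

Premise 9 is O(~disarm_system → ~attend_hearing), but O(~disarm_system) is not derivable from the premises, so it does not yield O(~attend_hearing).
No premise or chain of K-axiom applications forces O(~attend_hearing), and none forces O(attend_hearing). So ~attend_hearing is neither obligatory nor forbidden under these norms.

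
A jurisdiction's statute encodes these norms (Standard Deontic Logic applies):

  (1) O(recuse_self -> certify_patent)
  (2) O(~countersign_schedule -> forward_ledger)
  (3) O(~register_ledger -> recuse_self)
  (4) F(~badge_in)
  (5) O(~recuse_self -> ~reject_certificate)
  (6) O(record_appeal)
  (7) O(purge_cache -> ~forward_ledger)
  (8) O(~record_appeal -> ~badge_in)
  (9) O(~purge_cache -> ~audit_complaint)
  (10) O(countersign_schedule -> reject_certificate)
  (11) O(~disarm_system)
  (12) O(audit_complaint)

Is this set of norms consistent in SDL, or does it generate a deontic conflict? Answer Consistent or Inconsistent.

Consistent

Premise 8 is O(~record_appeal -> ~badge_in), but O(~record_appeal) is not derivable from the premises, so it does not yield O(~badge_in).
So O(~badge_in) is not derivable, and the apparent clash with O(badge_in) does not arise.
A world satisfying every obligation exists (e.g. audit_complaint=true, badge_in=true, certify_patent=true, countersign_schedule=true, disarm_system=false, forward_ledger=false, purge_cache=true, record_appeal=true, recuse_self=true, register_ledger=false, reject_certificate=true); no atom is both obligatory and forbidden, so the set is consistent.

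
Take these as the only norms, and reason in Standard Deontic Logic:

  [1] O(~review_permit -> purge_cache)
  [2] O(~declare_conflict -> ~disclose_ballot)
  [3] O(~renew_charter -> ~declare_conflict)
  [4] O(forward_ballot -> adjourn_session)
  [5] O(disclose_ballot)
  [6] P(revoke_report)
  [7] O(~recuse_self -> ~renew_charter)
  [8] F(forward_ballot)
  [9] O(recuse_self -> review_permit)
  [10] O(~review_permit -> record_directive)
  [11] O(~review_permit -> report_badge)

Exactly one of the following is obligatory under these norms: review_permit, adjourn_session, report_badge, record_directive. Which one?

Premise 5 states O(disclose_ballot) outright.
The contrapositive of premise 2 (O(~declare_conflict -> ~disclose_ballot)) is O(disclose_ballot -> declare_conflict), and O(disclose_ballot) is already established, so O(declare_conflict).
The contrapositive of premise 3 (O(~renew_charter -> ~declare_conflict)) is O(declare_conflict -> renew_charter), and O(declare_conflict) is already established, so O(renew_charter).
The contrapositive of premise 7 (O(~recuse_self -> ~renew_charter)) is O(renew_charter -> recuse_self), and O(renew_charter) is already established, so O(recuse_self).
Premise 9 is O(recuse_self -> review_permit); since O(recuse_self), deontic closure gives O(review_permit).
So O(review_permit) holds — review_permit is obligatory. None of the other listed options is made obligatory by any chain of premises.

review_permit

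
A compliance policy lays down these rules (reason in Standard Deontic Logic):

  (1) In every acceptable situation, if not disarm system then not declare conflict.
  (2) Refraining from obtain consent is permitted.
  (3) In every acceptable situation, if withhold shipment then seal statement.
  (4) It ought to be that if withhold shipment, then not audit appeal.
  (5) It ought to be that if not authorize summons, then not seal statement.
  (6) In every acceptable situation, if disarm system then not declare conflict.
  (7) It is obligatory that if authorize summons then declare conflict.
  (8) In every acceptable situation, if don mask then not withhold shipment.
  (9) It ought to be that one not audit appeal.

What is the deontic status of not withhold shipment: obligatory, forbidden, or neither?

Obligatory

Premises 6 and 1 are O(disarm_system → ¬declare_conflict) and O(¬disarm_system → ¬declare_conflict); every ideal world satisfies disarm_system or ¬disarm_system, so in either case ¬declare_conflict holds — hence O(¬declare_conflict).
Premise 7, O(authorize_summons → declare_conflict), contraposes to O(¬declare_conflict → ¬authorize_summons); with O(¬declare_conflict) we get O(¬authorize_summons).
Applying K to premise 5 (O(¬authorize_summons → ¬seal_statement)) and O(¬authorize_summons) yields O(¬seal_statement).
Premise 3 is O(withhold_shipment → seal_statement); contrapositively O(¬seal_statement → ¬withhold_shipment). Since O(¬seal_statement) holds, K gives O(¬withhold_shipment).
Premises 2, 4, 8, 9 do not contribute to this derivation.
Hence ¬withhold_shipment is obligatory.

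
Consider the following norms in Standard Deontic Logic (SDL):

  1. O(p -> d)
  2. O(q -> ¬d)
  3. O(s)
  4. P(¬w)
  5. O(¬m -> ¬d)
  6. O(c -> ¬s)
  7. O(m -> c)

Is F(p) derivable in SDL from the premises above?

From premise 3 we have O(s).
The contrapositive of premise 6 (O(c -> ¬s)) is O(s -> ¬c), and O(s) is already established, so O(¬c).
The contrapositive of premise 7 (O(m -> c)) is O(¬c -> ¬m), and O(¬c) is already established, so O(¬m).
From O(¬m) and premise 5, O(¬m -> ¬d), we obtain O(¬d).
Premise 1, O(p -> d), contraposes to O(¬d -> ¬p); with O(¬d) we get O(¬p).
Premises 2, 4 do not contribute to this derivation.
So O(¬p) holds, i.e. F(p). The claim follows.

Yes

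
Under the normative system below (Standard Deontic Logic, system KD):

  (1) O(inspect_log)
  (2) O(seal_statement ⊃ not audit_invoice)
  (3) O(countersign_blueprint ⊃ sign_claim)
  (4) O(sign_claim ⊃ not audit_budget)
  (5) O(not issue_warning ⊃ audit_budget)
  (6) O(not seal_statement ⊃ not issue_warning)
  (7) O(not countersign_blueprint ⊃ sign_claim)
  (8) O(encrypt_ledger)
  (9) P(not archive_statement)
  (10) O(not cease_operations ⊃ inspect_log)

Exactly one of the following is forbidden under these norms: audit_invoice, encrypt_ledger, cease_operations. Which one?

audit_invoice

By case analysis on not countersign_blueprint: premise 7 gives O(not countersign_blueprint ⊃ sign_claim) and premise 3 gives O(countersign_blueprint ⊃ sign_claim), so O(sign_claim) either way.
Premise 4 is O(sign_claim ⊃ not audit_budget); since O(sign_claim), deontic closure gives O(not audit_budget).
The contrapositive of premise 5 (O(not issue_warning ⊃ audit_budget)) is O(not audit_budget ⊃ issue_warning), and O(not audit_budget) is already established, so O(issue_warning).
Premise 6 is O(not seal_statement ⊃ not issue_warning); contrapositively O(issue_warning ⊃ seal_statement). Since O(issue_warning) holds, K gives O(seal_statement).
Applying K to premise 2 (O(seal_statement ⊃ not audit_invoice)) and O(seal_statement) yields O(not audit_invoice).
So O(not audit_invoice) holds, i.e. audit_invoice is forbidden. None of the other listed options is forbidden under the premises.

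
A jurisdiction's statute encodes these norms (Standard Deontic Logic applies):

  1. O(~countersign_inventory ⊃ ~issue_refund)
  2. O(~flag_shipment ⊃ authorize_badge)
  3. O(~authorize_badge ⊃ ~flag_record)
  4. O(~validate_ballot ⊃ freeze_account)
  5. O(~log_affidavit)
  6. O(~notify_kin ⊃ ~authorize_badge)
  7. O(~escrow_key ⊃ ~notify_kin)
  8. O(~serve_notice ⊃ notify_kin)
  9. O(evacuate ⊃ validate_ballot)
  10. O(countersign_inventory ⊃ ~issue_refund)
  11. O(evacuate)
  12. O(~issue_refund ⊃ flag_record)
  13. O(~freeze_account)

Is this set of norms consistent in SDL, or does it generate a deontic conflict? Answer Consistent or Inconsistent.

Premise 4 is O(~validate_ballot ⊃ freeze_account), but O(~validate_ballot) is not derivable from the premises, so it does not yield O(freeze_account).
So O(freeze_account) is not derivable, and the apparent clash with O(~freeze_account) does not arise.
A world satisfying every obligation exists (e.g. authorize_badge=true, countersign_inventory=false, escrow_key=true, evacuate=true, flag_record=true, flag_shipment=false, freeze_account=false, issue_refund=false, log_affidavit=false, notify_kin=true, serve_notice=false, validate_ballot=true); no atom is both obligatory and forbidden, so the set is consistent.

Consistent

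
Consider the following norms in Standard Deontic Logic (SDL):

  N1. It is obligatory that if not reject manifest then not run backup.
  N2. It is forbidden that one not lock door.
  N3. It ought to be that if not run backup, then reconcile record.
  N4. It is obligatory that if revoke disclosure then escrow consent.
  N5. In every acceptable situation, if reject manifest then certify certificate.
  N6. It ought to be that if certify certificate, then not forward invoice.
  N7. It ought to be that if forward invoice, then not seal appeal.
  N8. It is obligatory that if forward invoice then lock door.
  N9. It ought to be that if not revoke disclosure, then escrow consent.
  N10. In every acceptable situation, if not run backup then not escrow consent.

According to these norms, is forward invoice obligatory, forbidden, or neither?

Forbidden

Premises 9 and 4 are O(¬revoke_disclosure → escrow_consent) and O(revoke_disclosure → escrow_consent); every ideal world satisfies ¬revoke_disclosure or revoke_disclosure, so in either case escrow_consent holds — hence O(escrow_consent).
Premise 10 is O(¬run_backup → ¬escrow_consent); contrapositively O(escrow_consent → run_backup). Since O(escrow_consent) holds, K gives O(run_backup).
Premise 1 is O(¬reject_manifest → ¬run_backup); contrapositively O(run_backup → reject_manifest). Since O(run_backup) holds, K gives O(reject_manifest).
With premise 5, O(reject_manifest → certify_certificate), the K-axiom yields O(certify_certificate).
Applying K to premise 6 (O(certify_certificate → ¬forward_invoice)) and O(certify_certificate) yields O(¬forward_invoice).
Premises 2, 3, 7, 8 do not contribute to this derivation.
Thus O(¬forward_invoice), which is F(forward_invoice): forward_invoice is forbidden.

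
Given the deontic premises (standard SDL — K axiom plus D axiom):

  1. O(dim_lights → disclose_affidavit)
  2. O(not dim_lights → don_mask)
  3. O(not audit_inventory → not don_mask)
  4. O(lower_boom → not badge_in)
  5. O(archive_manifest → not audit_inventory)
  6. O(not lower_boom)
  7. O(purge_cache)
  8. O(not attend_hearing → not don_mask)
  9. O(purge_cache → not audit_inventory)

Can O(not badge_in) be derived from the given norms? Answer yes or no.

Premise 4 is O(lower_boom → not badge_in), but O(lower_boom) is not derivable from the premises, so it does not yield O(not badge_in).
No other premise forces O(not badge_in). An ideal world satisfying every premise can still have not badge_in false, so O(not badge_in) is not derivable.

No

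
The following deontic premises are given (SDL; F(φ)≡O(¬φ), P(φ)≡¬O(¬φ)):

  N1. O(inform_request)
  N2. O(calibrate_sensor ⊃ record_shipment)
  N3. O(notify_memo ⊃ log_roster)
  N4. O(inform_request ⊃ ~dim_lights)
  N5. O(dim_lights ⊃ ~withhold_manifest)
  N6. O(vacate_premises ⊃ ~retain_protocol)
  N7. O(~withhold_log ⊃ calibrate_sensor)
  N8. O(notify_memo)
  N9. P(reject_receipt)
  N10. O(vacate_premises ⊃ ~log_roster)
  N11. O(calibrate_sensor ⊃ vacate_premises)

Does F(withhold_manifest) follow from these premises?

Premise 5 is O(dim_lights ⊃ ~withhold_manifest), but O(dim_lights) is not derivable from the premises, so it does not yield O(~withhold_manifest).
No other premise forces O(~withhold_manifest). An ideal world satisfying every premise can still have withhold_manifest true, so F(withhold_manifest) is not derivable.

No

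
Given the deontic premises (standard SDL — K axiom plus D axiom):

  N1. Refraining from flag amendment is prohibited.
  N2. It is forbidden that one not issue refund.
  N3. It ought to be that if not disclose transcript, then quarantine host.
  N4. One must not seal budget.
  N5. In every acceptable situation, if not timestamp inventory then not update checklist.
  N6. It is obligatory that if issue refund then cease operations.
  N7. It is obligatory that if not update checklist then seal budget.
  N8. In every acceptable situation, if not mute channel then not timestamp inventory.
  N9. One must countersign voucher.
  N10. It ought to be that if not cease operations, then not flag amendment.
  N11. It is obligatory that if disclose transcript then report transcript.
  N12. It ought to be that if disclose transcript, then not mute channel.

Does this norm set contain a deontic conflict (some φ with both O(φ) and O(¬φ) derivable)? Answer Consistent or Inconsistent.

Premise 10 is O(¬cease_operations → ¬flag_amendment), but O(¬cease_operations) is not derivable from the premises, so it does not yield O(¬flag_amendment).
So O(¬flag_amendment) is not derivable, and the apparent clash with O(flag_amendment) does not arise.
A world satisfying every obligation exists (e.g. cease_operations=true, countersign_voucher=true, disclose_transcript=false, flag_amendment=true, issue_refund=true, mute_channel=true, quarantine_host=true, report_transcript=false, seal_budget=false, timestamp_inventory=true, update_checklist=true); no atom is both obligatory and forbidden, so the set is consistent.

Consistent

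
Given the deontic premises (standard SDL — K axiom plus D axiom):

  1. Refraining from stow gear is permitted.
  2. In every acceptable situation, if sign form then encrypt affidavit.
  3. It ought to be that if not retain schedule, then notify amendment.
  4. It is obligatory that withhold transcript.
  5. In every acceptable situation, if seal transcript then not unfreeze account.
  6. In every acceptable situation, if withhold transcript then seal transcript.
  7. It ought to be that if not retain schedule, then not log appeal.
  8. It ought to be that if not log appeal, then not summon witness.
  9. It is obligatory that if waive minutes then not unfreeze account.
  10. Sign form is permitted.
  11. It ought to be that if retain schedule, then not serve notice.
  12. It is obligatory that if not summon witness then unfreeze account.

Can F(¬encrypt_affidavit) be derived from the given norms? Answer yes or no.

No

Premise 2 is O(sign_form → encrypt_affidavit), but O(sign_form) is not derivable from the premises (the permission P(sign_form) asserts only ¬O(¬sign_form), not O(sign_form)), so it does not yield O(encrypt_affidavit).
No other premise forces O(encrypt_affidavit). An ideal world satisfying every premise can still have ¬encrypt_affidavit true, so F(¬encrypt_affidavit) is not derivable.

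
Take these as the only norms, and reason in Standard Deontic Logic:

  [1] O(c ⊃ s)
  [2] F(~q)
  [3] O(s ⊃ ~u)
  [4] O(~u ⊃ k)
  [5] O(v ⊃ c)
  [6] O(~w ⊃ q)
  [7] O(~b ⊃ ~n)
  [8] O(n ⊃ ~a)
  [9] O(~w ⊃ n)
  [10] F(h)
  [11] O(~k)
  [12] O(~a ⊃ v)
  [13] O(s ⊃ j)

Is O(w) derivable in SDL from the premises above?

Yes

Premise 11 states O(~k) outright.
Premise 4, O(~u ⊃ k), contraposes to O(~k ⊃ u); with O(~k) we get O(u).
Premise 3 is O(s ⊃ ~u); contrapositively O(u ⊃ ~s). Since O(u) holds, K gives O(~s).
Premise 1, O(c ⊃ s), contraposes to O(~s ⊃ ~c); with O(~s) we get O(~c).
Premise 5 is O(v ⊃ c); contrapositively O(~c ⊃ ~v). Since O(~c) holds, K gives O(~v).
Premise 12, O(~a ⊃ v), contraposes to O(~v ⊃ a); with O(~v) we get O(a).
Premise 8, O(n ⊃ ~a), contraposes to O(a ⊃ ~n); with O(a) we get O(~n).
Premise 9, O(~w ⊃ n), contraposes to O(~n ⊃ w); with O(~n) we get O(w).
Premises 2, 6, 7, 10, 13 do not contribute to this derivation.
So O(w) follows.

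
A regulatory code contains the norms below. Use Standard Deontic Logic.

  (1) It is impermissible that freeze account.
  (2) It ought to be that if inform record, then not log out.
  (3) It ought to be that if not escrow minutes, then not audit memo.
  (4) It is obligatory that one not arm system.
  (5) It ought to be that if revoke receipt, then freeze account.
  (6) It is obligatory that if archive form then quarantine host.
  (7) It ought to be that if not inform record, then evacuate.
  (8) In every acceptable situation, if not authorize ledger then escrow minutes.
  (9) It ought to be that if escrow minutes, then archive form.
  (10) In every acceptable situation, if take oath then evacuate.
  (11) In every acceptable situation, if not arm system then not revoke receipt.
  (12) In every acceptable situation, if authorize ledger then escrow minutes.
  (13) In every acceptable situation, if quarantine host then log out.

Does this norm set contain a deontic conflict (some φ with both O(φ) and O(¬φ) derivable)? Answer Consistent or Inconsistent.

Consistent

Premise 5 is O(revoke_receipt → freeze_account), but O(revoke_receipt) is not derivable from the premises, so it does not yield O(freeze_account).
So O(freeze_account) is not derivable, and the apparent clash with O(¬freeze_account) does not arise.
A world satisfying every obligation exists (e.g. archive_form=true, arm_system=false, audit_memo=false, authorize_ledger=false, escrow_minutes=true, evacuate=true, freeze_account=false, inform_record=false, log_out=true, quarantine_host=true, revoke_receipt=false, take_oath=false); no atom is both obligatory and forbidden, so the set is consistent.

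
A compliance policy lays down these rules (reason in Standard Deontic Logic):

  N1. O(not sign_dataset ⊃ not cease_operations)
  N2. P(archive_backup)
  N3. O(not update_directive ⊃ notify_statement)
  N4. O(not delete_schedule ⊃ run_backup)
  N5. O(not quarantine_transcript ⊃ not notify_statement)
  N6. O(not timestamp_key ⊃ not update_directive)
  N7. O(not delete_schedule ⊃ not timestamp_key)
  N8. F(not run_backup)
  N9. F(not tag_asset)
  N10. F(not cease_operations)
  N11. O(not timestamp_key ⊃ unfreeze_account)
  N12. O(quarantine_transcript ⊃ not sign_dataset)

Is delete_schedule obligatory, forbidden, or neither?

Premise 10, F(not cease_operations), is equivalent to O(cease_operations).
Premise 1 is O(not sign_dataset ⊃ not cease_operations); contrapositively O(cease_operations ⊃ sign_dataset). Since O(cease_operations) holds, K gives O(sign_dataset).
Premise 12 is O(quarantine_transcript ⊃ not sign_dataset); contrapositively O(sign_dataset ⊃ not quarantine_transcript). Since O(sign_dataset) holds, K gives O(not quarantine_transcript).
With premise 5, O(not quarantine_transcript ⊃ not notify_statement), the K-axiom yields O(not notify_statement).
Premise 3 is O(not update_directive ⊃ notify_statement); contrapositively O(not notify_statement ⊃ update_directive). Since O(not notify_statement) holds, K gives O(update_directive).
Premise 6 is O(not timestamp_key ⊃ not update_directive); contrapositively O(update_directive ⊃ timestamp_key). Since O(update_directive) holds, K gives O(timestamp_key).
Premise 7, O(not delete_schedule ⊃ not timestamp_key), contraposes to O(timestamp_key ⊃ delete_schedule); with O(timestamp_key) we get O(delete_schedule).
Premises 2, 4, 8, 9, 11 do not contribute to this derivation.
Hence delete_schedule is obligatory.

Obligatory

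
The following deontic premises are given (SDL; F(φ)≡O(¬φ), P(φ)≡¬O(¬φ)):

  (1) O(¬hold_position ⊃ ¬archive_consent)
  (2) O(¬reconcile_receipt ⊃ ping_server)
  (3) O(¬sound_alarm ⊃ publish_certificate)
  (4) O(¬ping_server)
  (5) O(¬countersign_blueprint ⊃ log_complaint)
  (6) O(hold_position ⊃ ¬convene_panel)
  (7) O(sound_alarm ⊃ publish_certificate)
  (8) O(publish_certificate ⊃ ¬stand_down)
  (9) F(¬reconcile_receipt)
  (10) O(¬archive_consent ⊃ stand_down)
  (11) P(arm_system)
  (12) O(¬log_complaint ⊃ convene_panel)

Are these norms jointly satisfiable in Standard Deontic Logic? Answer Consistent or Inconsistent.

Premise 2 is O(¬reconcile_receipt ⊃ ping_server), but O(¬reconcile_receipt) is not derivable from the premises, so it does not yield O(ping_server).
So O(ping_server) is not derivable, and the apparent clash with O(¬ping_server) does not arise.
A world satisfying every obligation exists (e.g. archive_consent=true, arm_system=false, convene_panel=false, countersign_blueprint=false, hold_position=true, log_complaint=true, ping_server=false, publish_certificate=true, reconcile_receipt=true, sound_alarm=false, stand_down=false); no atom is both obligatory and forbidden, so the set is consistent.

Consistent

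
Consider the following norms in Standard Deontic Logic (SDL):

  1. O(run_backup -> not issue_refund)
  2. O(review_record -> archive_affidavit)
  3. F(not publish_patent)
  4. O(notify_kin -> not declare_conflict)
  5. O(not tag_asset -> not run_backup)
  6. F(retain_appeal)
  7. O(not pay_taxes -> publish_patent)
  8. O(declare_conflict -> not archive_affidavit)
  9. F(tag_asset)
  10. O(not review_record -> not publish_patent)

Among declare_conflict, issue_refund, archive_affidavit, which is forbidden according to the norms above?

declare_conflict

F(not publish_patent) at premise 3 means O(publish_patent).
Premise 10 is O(not review_record -> not publish_patent); contrapositively O(publish_patent -> review_record). Since O(publish_patent) holds, K gives O(review_record).
Applying K to premise 2 (O(review_record -> archive_affidavit)) and O(review_record) yields O(archive_affidavit).
Premise 8, O(declare_conflict -> not archive_affidavit), contraposes to O(archive_affidavit -> not declare_conflict); with O(archive_affidavit) we get O(not declare_conflict).
So O(not declare_conflict) holds, i.e. declare_conflict is forbidden. None of the other listed options is forbidden under the premises.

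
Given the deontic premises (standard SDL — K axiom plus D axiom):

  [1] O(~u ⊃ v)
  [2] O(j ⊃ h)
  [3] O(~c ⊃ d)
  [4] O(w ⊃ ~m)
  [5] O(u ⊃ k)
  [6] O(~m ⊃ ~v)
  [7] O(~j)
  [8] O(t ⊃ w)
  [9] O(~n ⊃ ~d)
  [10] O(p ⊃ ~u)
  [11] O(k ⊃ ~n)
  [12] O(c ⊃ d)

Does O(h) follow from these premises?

Premise 2 is O(j ⊃ h), but O(j) is not derivable from the premises, so it does not yield O(h).
No other premise forces O(h). An ideal world satisfying every premise can still have h false, so O(h) is not derivable.

No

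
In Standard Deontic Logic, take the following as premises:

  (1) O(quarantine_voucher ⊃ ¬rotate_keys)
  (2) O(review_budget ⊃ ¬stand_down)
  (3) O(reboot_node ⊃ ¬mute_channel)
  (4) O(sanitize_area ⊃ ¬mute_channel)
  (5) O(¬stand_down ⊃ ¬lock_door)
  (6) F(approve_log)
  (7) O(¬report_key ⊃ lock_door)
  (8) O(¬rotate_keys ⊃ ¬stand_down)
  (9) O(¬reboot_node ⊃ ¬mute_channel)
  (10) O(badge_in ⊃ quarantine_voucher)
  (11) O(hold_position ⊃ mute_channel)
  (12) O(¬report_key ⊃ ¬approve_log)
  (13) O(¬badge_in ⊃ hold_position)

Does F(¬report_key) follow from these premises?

Premises 9 and 3 are O(¬reboot_node ⊃ ¬mute_channel) and O(reboot_node ⊃ ¬mute_channel); every ideal world satisfies ¬reboot_node or reboot_node, so in either case ¬mute_channel holds — hence O(¬mute_channel).
Premise 11 is O(hold_position ⊃ mute_channel); contrapositively O(¬mute_channel ⊃ ¬hold_position). Since O(¬mute_channel) holds, K gives O(¬hold_position).
Premise 13, O(¬badge_in ⊃ hold_position), contraposes to O(¬hold_position ⊃ badge_in); with O(¬hold_position) we get O(badge_in).
With premise 10, O(badge_in ⊃ quarantine_voucher), the K-axiom yields O(quarantine_voucher).
With premise 1, O(quarantine_voucher ⊃ ¬rotate_keys), the K-axiom yields O(¬rotate_keys).
From O(¬rotate_keys) and premise 8, O(¬rotate_keys ⊃ ¬stand_down), we obtain O(¬stand_down).
Premise 5 is O(¬stand_down ⊃ ¬lock_door); since O(¬stand_down), deontic closure gives O(¬lock_door).
Premise 7 is O(¬report_key ⊃ lock_door); contrapositively O(¬lock_door ⊃ report_key). Since O(¬lock_door) holds, K gives O(report_key).
Premises 2, 4, 6, 12 do not contribute to this derivation.
So O(report_key) holds, i.e. F(¬report_key). The claim follows.

Yes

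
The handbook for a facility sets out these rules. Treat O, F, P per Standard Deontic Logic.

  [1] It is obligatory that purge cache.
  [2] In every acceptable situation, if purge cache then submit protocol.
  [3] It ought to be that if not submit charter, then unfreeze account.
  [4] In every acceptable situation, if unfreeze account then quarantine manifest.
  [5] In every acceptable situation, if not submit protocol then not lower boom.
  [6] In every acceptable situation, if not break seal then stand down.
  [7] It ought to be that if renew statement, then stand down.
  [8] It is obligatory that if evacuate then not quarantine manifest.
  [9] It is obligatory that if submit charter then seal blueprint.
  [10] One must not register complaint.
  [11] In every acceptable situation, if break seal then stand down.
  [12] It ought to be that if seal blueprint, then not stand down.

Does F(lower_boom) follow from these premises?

Premise 5 is O(¬submit_protocol → ¬lower_boom), but O(¬submit_protocol) is not derivable from the premises, so it does not yield O(¬lower_boom).
No other premise forces O(¬lower_boom). An ideal world satisfying every premise can still have lower_boom true, so F(lower_boom) is not derivable.

No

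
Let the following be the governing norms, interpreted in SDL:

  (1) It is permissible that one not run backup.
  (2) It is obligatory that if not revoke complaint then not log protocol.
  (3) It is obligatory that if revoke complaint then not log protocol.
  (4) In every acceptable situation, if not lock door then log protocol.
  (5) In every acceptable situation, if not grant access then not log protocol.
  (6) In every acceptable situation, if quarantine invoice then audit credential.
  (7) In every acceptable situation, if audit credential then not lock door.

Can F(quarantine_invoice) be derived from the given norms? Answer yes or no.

Yes

Premises 2 and 3 are O(¬revoke_complaint → ¬log_protocol) and O(revoke_complaint → ¬log_protocol); every ideal world satisfies ¬revoke_complaint or revoke_complaint, so in either case ¬log_protocol holds — hence O(¬log_protocol).
Premise 4, O(¬lock_door → log_protocol), contraposes to O(¬log_protocol → lock_door); with O(¬log_protocol) we get O(lock_door).
The contrapositive of premise 7 (O(audit_credential → ¬lock_door)) is O(lock_door → ¬audit_credential), and O(lock_door) is already established, so O(¬audit_credential).
Premise 6 is O(quarantine_invoice → audit_credential); contrapositively O(¬audit_credential → ¬quarantine_invoice). Since O(¬audit_credential) holds, K gives O(¬quarantine_invoice).
Premises 1, 5 do not contribute to this derivation.
So O(¬quarantine_invoice) holds, i.e. F(quarantine_invoice). The claim follows.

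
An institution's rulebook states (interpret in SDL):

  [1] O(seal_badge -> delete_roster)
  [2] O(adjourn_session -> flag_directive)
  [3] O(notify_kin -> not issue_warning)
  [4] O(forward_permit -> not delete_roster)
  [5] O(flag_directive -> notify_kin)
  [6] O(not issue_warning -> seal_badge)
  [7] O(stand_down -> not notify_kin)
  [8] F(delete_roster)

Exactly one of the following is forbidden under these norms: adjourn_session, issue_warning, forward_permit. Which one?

Premise 8, F(delete_roster), is equivalent to O(not delete_roster).
The contrapositive of premise 1 (O(seal_badge -> delete_roster)) is O(not delete_roster -> not seal_badge), and O(not delete_roster) is already established, so O(not seal_badge).
Premise 6, O(not issue_warning -> seal_badge), contraposes to O(not seal_badge -> issue_warning); with O(not seal_badge) we get O(issue_warning).
Premise 3 is O(notify_kin -> not issue_warning); contrapositively O(issue_warning -> not notify_kin). Since O(issue_warning) holds, K gives O(not notify_kin).
Premise 5, O(flag_directive -> notify_kin), contraposes to O(not notify_kin -> not flag_directive); with O(not notify_kin) we get O(not flag_directive).
The contrapositive of premise 2 (O(adjourn_session -> flag_directive)) is O(not flag_directive -> not adjourn_session), and O(not flag_directive) is already established, so O(not adjourn_session).
So O(not adjourn_session) holds, i.e. adjourn_session is forbidden. None of the other listed options is forbidden under the premises.

adjourn_session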